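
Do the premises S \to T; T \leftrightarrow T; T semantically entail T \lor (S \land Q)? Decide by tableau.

Initial set: {(S \to T); (T \leftrightarrow T); T; \lnot (T \lor (S \land Q))}.
\lnot (T \lor (S \land Q)): α-rule — add \lnot T, \lnot (S \land Q).
× closes — contains both T and \lnot T.
All 1 branch closes.
Every branch closed, so the premises entail the conclusion.

Yes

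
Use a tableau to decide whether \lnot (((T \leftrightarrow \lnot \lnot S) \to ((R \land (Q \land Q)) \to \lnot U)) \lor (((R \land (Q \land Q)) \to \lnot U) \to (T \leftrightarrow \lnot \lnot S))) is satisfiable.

Initial set: {\lnot (((T \leftrightarrow \lnot \lnot S) \to ((R \land (Q \land Q)) \to \lnot U)) \lor (((R \land (Q \land Q)) \to \lnot U) \to (T \leftrightarrow \lnot \lnot S)))}.
\lnot (((T \leftrightarrow \lnot \lnot S) \to ((R \land (Q \land Q)) \to \lnot U)) \lor (((R \land (Q \land Q)) \to \lnot U) \to (T \leftrightarrow \lnot \lnot S))): α-rule — add \lnot ((T \leftrightarrow \lnot \lnot S) \to ((R \land (Q \land Q)) \to \lnot U)), \lnot (((R \land (Q \land Q)) \to \lnot U) \to (T \leftrightarrow \lnot \lnot S)).
\lnot ((T \leftrightarrow \lnot \lnot S) \to ((R \land (Q \land Q)) \to \lnot U)): α-rule — add (T \leftrightarrow \lnot \lnot S), \lnot ((R \land (Q \land Q)) \to \lnot U).
\lnot (((R \land (Q \land Q)) \to \lnot U) \to (T \leftrightarrow \lnot \lnot S)): α-rule — add ((R \land (Q \land Q)) \to \lnot U), \lnot (T \leftrightarrow \lnot \lnot S).
\lnot ((R \land (Q \land Q)) \to \lnot U): α-rule — add (R \land (Q \land Q)), \lnot \lnot U.
(R \land (Q \land Q)): α-rule — add R, (Q \land Q).
(Q \land Q): α-rule — add Q, Q.
(T \leftrightarrow \lnot \lnot S): β-rule — branch into T, \lnot \lnot S  //  \lnot T, \lnot \lnot \lnot S.
  branch 1 (add T, \lnot \lnot S):
    \lnot \lnot S: drop double negation, giving S.
    ((R \land (Q \land Q)) \to \lnot U): β-rule — branch into \lnot (R \land (Q \land Q))  //  \lnot U.
      branch 1.1 (add \lnot (R \land (Q \land Q))):
        \lnot (T \leftrightarrow \lnot \lnot S): β-rule — branch into T, \lnot \lnot \lnot S  //  \lnot T, \lnot \lnot S.
          branch 1.1.1 (add T, \lnot \lnot \lnot S):
            \lnot \lnot \lnot S: drop double negation, giving \lnot S.
            × closes — contains both S and \lnot S.
          branch 1.1.2 (add \lnot T, \lnot \lnot S):
            × closes — contains both T and \lnot T.
      branch 1.2 (add \lnot U):
        × closes — contains both U and \lnot U.
  branch 2 (add \lnot T, \lnot \lnot \lnot S):
    \lnot \lnot \lnot S: drop double negation, giving \lnot S.
    ((R \land (Q \land Q)) \to \lnot U): β-rule — branch into \lnot (R \land (Q \land Q))  //  \lnot U.
      branch 2.1 (add \lnot (R \land (Q \land Q))):
        \lnot (T \leftrightarrow \lnot \lnot S): β-rule — branch into T, \lnot \lnot \lnot S  //  \lnot T, \lnot \lnot S.
          branch 2.1.1 (add T, \lnot \lnot \lnot S):
            × closes — contains both T and \lnot T.
          branch 2.1.2 (add \lnot T, \lnot \lnot S):
            \lnot \lnot S: drop double negation, giving S.
            × closes — contains both S and \lnot S.
      branch 2.2 (add \lnot U):
        × closes — contains both U and \lnot U.
All 6 branches close.
Every branch closed; the formula is unsatisfiable.

Unsatisfiable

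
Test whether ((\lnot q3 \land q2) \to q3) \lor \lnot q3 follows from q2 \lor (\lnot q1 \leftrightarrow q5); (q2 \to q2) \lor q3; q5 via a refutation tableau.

Initial set: {T (q2 \lor (\lnot q1 \leftrightarrow q5)); T ((q2 \to q2) \lor q3); T q5; F (((\lnot q3 \land q2) \to q3) \lor \lnot q3)}.
F (((\lnot q3 \land q2) \to q3) \lor \lnot q3): α-rule — add F ((\lnot q3 \land q2) \to q3), F \lnot q3.
F ((\lnot q3 \land q2) \to q3): α-rule — add T (\lnot q3 \land q2), F q3.
× closes — contains both q3 and \lnot q3.
All 1 branch closes.
Every branch closed, so the premises entail the conclusion.

Yes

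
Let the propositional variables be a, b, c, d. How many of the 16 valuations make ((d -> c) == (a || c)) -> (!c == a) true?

10

Initial set: {(((d -> c) == (a || c)) -> (!c == a))}.
(((d -> c) == (a || c)) -> (!c == a)): β-rule — branch into !((d -> c) == (a || c))  //  (!c == a).
  branch 1 (add !((d -> c) == (a || c))):
    !((d -> c) == (a || c)): β-rule — branch into (d -> c), !(a || c)  //  !(d -> c), (a || c).
      branch 1.1 (add (d -> c), !(a || c)):
        !(a || c): α-rule — add !a, !c.
        (d -> c): β-rule — branch into !d  //  c.
          branch 1.1.1 (add !d):
            ○ open, literals {a=false, c=false, d=false}.
          branch 1.1.2 (add c):
            × closes — contains both c and !c.
      branch 1.2 (add !(d -> c), (a || c)):
        !(d -> c): α-rule — add d, !c.
        (a || c): β-rule — branch into a  //  c.
          branch 1.2.1 (add a):
            ○ open, literals {a=true, c=false, d=true}.
          branch 1.2.2 (add c):
            × closes — contains both c and !c.
  branch 2 (add (!c == a)):
    (!c == a): β-rule — branch into !c, a  //  !!c, !a.
      branch 2.1 (add !c, a):
        ○ open, literals {a=true, c=false}.
      branch 2.2 (add !!c, !a):
        ○ open, literals {a=false, c=true}.
2 branches closed, 4 open.
Each open branch fixes some atoms; the unmentioned ones are free. Counting distinct full assignments: branch {a=false, c=false, d=false} (b) contributes 2 new; branch {a=true, c=false, d=true} (b) contributes 2 new; branch {a=true, c=false} (b, d) contributes 2 new; branch {a=false, c=true} (b, d) contributes 4 new. Total: 10.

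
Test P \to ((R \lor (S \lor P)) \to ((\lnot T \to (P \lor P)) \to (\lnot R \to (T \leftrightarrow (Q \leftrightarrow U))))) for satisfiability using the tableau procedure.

Initial set: {(P \to ((R \lor (S \lor P)) \to ((\lnot T \to (P \lor P)) \to (\lnot R \to (T \leftrightarrow (Q \leftrightarrow U))))))}.
(P \to ((R \lor (S \lor P)) \to ((\lnot T \to (P \lor P)) \to (\lnot R \to (T \leftrightarrow (Q \leftrightarrow U)))))): β-rule — branch into \lnot P  //  ((R \lor (S \lor P)) \to ((\lnot T \to (P \lor P)) \to (\lnot R \to (T \leftrightarrow (Q \leftrightarrow U))))).
  branch 1 (add \lnot P):
    ○ open, literals {P=0}.
  branch 2 (add ((R \lor (S \lor P)) \to ((\lnot T \to (P \lor P)) \to (\lnot R \to (T \leftrightarrow (Q \leftrightarrow U)))))):
    ((R \lor (S \lor P)) \to ((\lnot T \to (P \lor P)) \to (\lnot R \to (T \leftrightarrow (Q \leftrightarrow U))))): β-rule — branch into \lnot (R \lor (S \lor P))  //  ((\lnot T \to (P \lor P)) \to (\lnot R \to (T \leftrightarrow (Q \leftrightarrow U)))).
      branch 2.1 (add \lnot (R \lor (S \lor P))):
        \lnot (R \lor (S \lor P)): α-rule — add \lnot R, \lnot (S \lor P).
        \lnot (S \lor P): α-rule — add \lnot S, \lnot P.
        ○ open, literals {P=0, R=0, S=0}.
      branch 2.2 (add ((\lnot T \to (P \lor P)) \to (\lnot R \to (T \leftrightarrow (Q \leftrightarrow U))))):
        ((\lnot T \to (P \lor P)) \to (\lnot R \to (T \leftrightarrow (Q \leftrightarrow U)))): β-rule — branch into \lnot (\lnot T \to (P \lor P))  //  (\lnot R \to (T \leftrightarrow (Q \leftrightarrow U))).
          branch 2.2.1 (add \lnot (\lnot T \to (P \lor P))):
            \lnot (\lnot T \to (P \lor P)): α-rule — add \lnot T, \lnot (P \lor P).
            \lnot (P \lor P): α-rule — add \lnot P, \lnot P.
            ○ open, literals {P=0, T=0}.
          branch 2.2.2 (add (\lnot R \to (T \leftrightarrow (Q \leftrightarrow U)))):
            (\lnot R \to (T \leftrightarrow (Q \leftrightarrow U))): β-rule — branch into \lnot \lnot R  //  (T \leftrightarrow (Q \leftrightarrow U)).
              branch 2.2.2.1 (add \lnot \lnot R):
                ○ open, literals {R=1}.
              branch 2.2.2.2 (add (T \leftrightarrow (Q \leftrightarrow U))):
                (T \leftrightarrow (Q \leftrightarrow U)): β-rule — branch into T, (Q \leftrightarrow U)  //  \lnot T, \lnot (Q \leftrightarrow U).
                  branch 2.2.2.2.1 (add T, (Q \leftrightarrow U)):
                    (Q \leftrightarrow U): β-rule — branch into Q, U  //  \lnot Q, \lnot U.
                      branch 2.2.2.2.1.1 (add Q, U):
                        ○ open, literals {Q=1, T=1, U=1}.
                      branch 2.2.2.2.1.2 (add \lnot Q, \lnot U):
                        ○ open, literals {Q=0, T=1, U=0}.
                  branch 2.2.2.2.2 (add \lnot T, \lnot (Q \leftrightarrow U)):
                    \lnot (Q \leftrightarrow U): β-rule — branch into Q, \lnot U  //  \lnot Q, U.
                      branch 2.2.2.2.2.1 (add Q, \lnot U):
                        ○ open, literals {Q=1, T=0, U=0}.
                      branch 2.2.2.2.2.2 (add \lnot Q, U):
                        ○ open, literals {Q=0, T=0, U=1}.
0 branches closed, 8 open.
An open branch gives a satisfying assignment: P=0.

Satisfiable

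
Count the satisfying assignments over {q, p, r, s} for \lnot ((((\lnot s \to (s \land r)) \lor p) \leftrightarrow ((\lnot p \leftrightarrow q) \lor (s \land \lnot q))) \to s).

4

Initial set: {\lnot ((((\lnot s \to (s \land r)) \lor p) \leftrightarrow ((\lnot p \leftrightarrow q) \lor (s \land \lnot q))) \to s)}.
\lnot ((((\lnot s \to (s \land r)) \lor p) \leftrightarrow ((\lnot p \leftrightarrow q) \lor (s \land \lnot q))) \to s): α-rule — add (((\lnot s \to (s \land r)) \lor p) \leftrightarrow ((\lnot p \leftrightarrow q) \lor (s \land \lnot q))), \lnot s.
(((\lnot s \to (s \land r)) \lor p) \leftrightarrow ((\lnot p \leftrightarrow q) \lor (s \land \lnot q))): β-rule — branch into ((\lnot s \to (s \land r)) \lor p), ((\lnot p \leftrightarrow q) \lor (s \land \lnot q))  //  \lnot ((\lnot s \to (s \land r)) \lor p), \lnot ((\lnot p \leftrightarrow q) \lor (s \land \lnot q)).
  branch 1 (add ((\lnot s \to (s \land r)) \lor p), ((\lnot p \leftrightarrow q) \lor (s \land \lnot q))):
    ((\lnot s \to (s \land r)) \lor p): β-rule — branch into (\lnot s \to (s \land r))  //  p.
      branch 1.1 (add (\lnot s \to (s \land r))):
        ((\lnot p \leftrightarrow q) \lor (s \land \lnot q)): β-rule — branch into (\lnot p \leftrightarrow q)  //  (s \land \lnot q).
          branch 1.1.1 (add (\lnot p \leftrightarrow q)):
            (\lnot s \to (s \land r)): β-rule — branch into \lnot \lnot s  //  (s \land r).
              branch 1.1.1.1 (add \lnot \lnot s):
                × closes — contains both s and \lnot s.
              branch 1.1.1.2 (add (s \land r)):
                (s \land r): α-rule — add s, r.
                × closes — contains both s and \lnot s.
          branch 1.1.2 (add (s \land \lnot q)):
            (s \land \lnot q): α-rule — add s, \lnot q.
            × closes — contains both s and \lnot s.
      branch 1.2 (add p):
        ((\lnot p \leftrightarrow q) \lor (s \land \lnot q)): β-rule — branch into (\lnot p \leftrightarrow q)  //  (s \land \lnot q).
          branch 1.2.1 (add (\lnot p \leftrightarrow q)):
            (\lnot p \leftrightarrow q): β-rule — branch into \lnot p, q  //  \lnot \lnot p, \lnot q.
              branch 1.2.1.1 (add \lnot p, q):
                × closes — contains both p and \lnot p.
              branch 1.2.1.2 (add \lnot \lnot p, \lnot q):
                ○ open, literals {p=1, q=0, s=0}.
          branch 1.2.2 (add (s \land \lnot q)):
            (s \land \lnot q): α-rule — add s, \lnot q.
            × closes — contains both s and \lnot s.
  branch 2 (add \lnot ((\lnot s \to (s \land r)) \lor p), \lnot ((\lnot p \leftrightarrow q) \lor (s \land \lnot q))):
    \lnot ((\lnot s \to (s \land r)) \lor p): α-rule — add \lnot (\lnot s \to (s \land r)), \lnot p.
    \lnot ((\lnot p \leftrightarrow q) \lor (s \land \lnot q)): α-rule — add \lnot (\lnot p \leftrightarrow q), \lnot (s \land \lnot q).
    \lnot (\lnot s \to (s \land r)): α-rule — add \lnot s, \lnot (s \land r).
    \lnot (\lnot p \leftrightarrow q): β-rule — branch into \lnot p, \lnot q  //  \lnot \lnot p, q.
      branch 2.1 (add \lnot p, \lnot q):
        \lnot (s \land \lnot q): β-rule — branch into \lnot s  //  \lnot \lnot q.
          branch 2.1.1 (add \lnot s):
            \lnot (s \land r): β-rule — branch into \lnot s  //  \lnot r.
              branch 2.1.1.1 (add \lnot s):
                ○ open, literals {p=0, q=0, s=0}.
              branch 2.1.1.2 (add \lnot r):
                ○ open, literals {p=0, q=0, r=0, s=0}.
          branch 2.1.2 (add \lnot \lnot q):
            × closes — contains both q and \lnot q.
      branch 2.2 (add \lnot \lnot p, q):
        × closes — contains both p and \lnot p.
7 branches closed, 3 open.
Each open branch fixes some atoms; the unmentioned ones are free. Counting distinct full assignments: branch {p=1, q=0, s=0} (r) contributes 2 new; branch {p=0, q=0, s=0} (r) contributes 2 new; branch {p=0, q=0, r=0, s=0} (none free) contributes 0 new. Total: 4.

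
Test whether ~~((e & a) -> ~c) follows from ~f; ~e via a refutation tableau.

Initial set: {~f; ~e; ~~~((e & a) -> ~c)}.
~~~((e & a) -> ~c): drop double negation, giving ~((e & a) -> ~c).
~((e & a) -> ~c): α-rule — add (e & a), ~~c.
(e & a): α-rule — add e, a.
× closes — contains both e and ~e.
All 1 branch closes.
Every branch closed, so the premises entail the conclusion.

Yes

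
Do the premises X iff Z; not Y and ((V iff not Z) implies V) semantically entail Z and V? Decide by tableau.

Initial set: {(X iff Z); (not Y and ((V iff not Z) implies V)); not (Z and V)}.
(not Y and ((V iff not Z) implies V)): α-rule — add not Y, ((V iff not Z) implies V).
(X iff Z): β-rule — branch into X, Z  //  not X, not Z.
  branch 1 (add X, Z):
    not (Z and V): β-rule — branch into not Z  //  not V.
      branch 1.1 (add not Z):
        × closes — contains both Z and not Z.
      branch 1.2 (add not V):
        ((V iff not Z) implies V): β-rule — branch into not (V iff not Z)  //  V.
          branch 1.2.1 (add not (V iff not Z)):
            not (V iff not Z): β-rule — branch into V, not not Z  //  not V, not Z.
              branch 1.2.1.1 (add V, not not Z):
                × closes — contains both V and not V.
              branch 1.2.1.2 (add not V, not Z):
                × closes — contains both Z and not Z.
          branch 1.2.2 (add V):
            × closes — contains both V and not V.
  branch 2 (add not X, not Z):
    not (Z and V): β-rule — branch into not Z  //  not V.
      branch 2.1 (add not Z):
        ((V iff not Z) implies V): β-rule — branch into not (V iff not Z)  //  V.
          branch 2.1.1 (add not (V iff not Z)):
            not (V iff not Z): β-rule — branch into V, not not Z  //  not V, not Z.
              branch 2.1.1.1 (add V, not not Z):
                × closes — contains both Z and not Z.
              branch 2.1.1.2 (add not V, not Z):
                ○ open, literals {V=0, X=0, Y=0, Z=0}.
          branch 2.1.2 (add V):
            ○ open, literals {V=1, X=0, Y=0, Z=0}.
      branch 2.2 (add not V):
        ((V iff not Z) implies V): β-rule — branch into not (V iff not Z)  //  V.
          branch 2.2.1 (add not (V iff not Z)):
            not (V iff not Z): β-rule — branch into V, not not Z  //  not V, not Z.
              branch 2.2.1.1 (add V, not not Z):
                × closes — contains both V and not V.
              branch 2.2.1.2 (add not V, not Z):
                ○ open, literals {V=0, X=0, Y=0, Z=0}.
          branch 2.2.2 (add V):
            × closes — contains both V and not V.
7 branches closed, 3 open.
An open branch gives a countermodel: V=0, X=0, Y=0, Z=0 (unmentioned atoms arbitrary); the premises hold there but the conclusion fails.

No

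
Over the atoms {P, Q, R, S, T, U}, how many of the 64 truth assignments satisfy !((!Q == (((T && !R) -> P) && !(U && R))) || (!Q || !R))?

8

Initial set: {!((!Q == (((T && !R) -> P) && !(U && R))) || (!Q || !R))}.
!((!Q == (((T && !R) -> P) && !(U && R))) || (!Q || !R)): α-rule — add !(!Q == (((T && !R) -> P) && !(U && R))), !(!Q || !R).
!(!Q || !R): α-rule — add !!Q, !!R.
!(!Q == (((T && !R) -> P) && !(U && R))): β-rule — branch into !Q, !(((T && !R) -> P) && !(U && R))  //  !!Q, (((T && !R) -> P) && !(U && R)).
  branch 1 (add !Q, !(((T && !R) -> P) && !(U && R))):
    × closes — contains both Q and !Q.
  branch 2 (add !!Q, (((T && !R) -> P) && !(U && R))):
    (((T && !R) -> P) && !(U && R)): α-rule — add ((T && !R) -> P), !(U && R).
    ((T && !R) -> P): β-rule — branch into !(T && !R)  //  P.
      branch 2.1 (add !(T && !R)):
        !(U && R): β-rule — branch into !U  //  !R.
          branch 2.1.1 (add !U):
            !(T && !R): β-rule — branch into !T  //  !!R.
              branch 2.1.1.1 (add !T):
                ○ open, literals {Q=T, R=T, T=F, U=F}.
              branch 2.1.1.2 (add !!R):
                ○ open, literals {Q=T, R=T, U=F}.
          branch 2.1.2 (add !R):
            × closes — contains both R and !R.
      branch 2.2 (add P):
        !(U && R): β-rule — branch into !U  //  !R.
          branch 2.2.1 (add !U):
            ○ open, literals {P=T, Q=T, R=T, U=F}.
          branch 2.2.2 (add !R):
            × closes — contains both R and !R.
3 branches closed, 3 open.
Each open branch fixes some atoms; the unmentioned ones are free. Counting distinct full assignments: branch {Q=T, R=T, T=F, U=F} (P, S) contributes 4 new; branch {Q=T, R=T, U=F} (P, S, T) contributes 4 new; branch {P=T, Q=T, R=T, U=F} (S, T) contributes 0 new. Total: 8.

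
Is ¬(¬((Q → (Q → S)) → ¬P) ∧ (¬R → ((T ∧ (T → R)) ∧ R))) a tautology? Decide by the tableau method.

Not valid

Assume the negation and expand:
Initial set: {¬¬(¬((Q → (Q → S)) → ¬P) ∧ (¬R → ((T ∧ (T → R)) ∧ R)))}.
¬¬(¬((Q → (Q → S)) → ¬P) ∧ (¬R → ((T ∧ (T → R)) ∧ R))): α-rule — add ¬((Q → (Q → S)) → ¬P), (¬R → ((T ∧ (T → R)) ∧ R)).
¬((Q → (Q → S)) → ¬P): α-rule — add (Q → (Q → S)), ¬¬P.
(¬R → ((T ∧ (T → R)) ∧ R)): β-rule — branch into ¬¬R  //  ((T ∧ (T → R)) ∧ R).
  branch 1 (add ¬¬R):
    (Q → (Q → S)): β-rule — branch into ¬Q  //  (Q → S).
      branch 1.1 (add ¬Q):
        ○ open, literals {P=true, Q=false, R=true}.
      branch 1.2 (add (Q → S)):
        (Q → S): β-rule — branch into ¬Q  //  S.
          branch 1.2.1 (add ¬Q):
            ○ open, literals {P=true, Q=false, R=true}.
          branch 1.2.2 (add S):
            ○ open, literals {P=true, R=true, S=true}.
  branch 2 (add ((T ∧ (T → R)) ∧ R)):
    ((T ∧ (T → R)) ∧ R): α-rule — add (T ∧ (T → R)), R.
    (T ∧ (T → R)): α-rule — add T, (T → R).
    (Q → (Q → S)): β-rule — branch into ¬Q  //  (Q → S).
      branch 2.1 (add ¬Q):
        (T → R): β-rule — branch into ¬T  //  R.
          branch 2.1.1 (add ¬T):
            × closes — contains both T and ¬T.
          branch 2.1.2 (add R):
            ○ open, literals {P=true, Q=false, R=true, T=true}.
      branch 2.2 (add (Q → S)):
        (T → R): β-rule — branch into ¬T  //  R.
          branch 2.2.1 (add ¬T):
            × closes — contains both T and ¬T.
          branch 2.2.2 (add R):
            (Q → S): β-rule — branch into ¬Q  //  S.
              branch 2.2.2.1 (add ¬Q):
                ○ open, literals {P=true, Q=false, R=true, T=true}.
              branch 2.2.2.2 (add S):
                ○ open, literals {P=true, R=true, S=true, T=true}.
2 branches closed, 6 open.
An open branch gives a countermodel: P=true, Q=false, R=true (unmentioned atoms arbitrary); under it the original formula is false.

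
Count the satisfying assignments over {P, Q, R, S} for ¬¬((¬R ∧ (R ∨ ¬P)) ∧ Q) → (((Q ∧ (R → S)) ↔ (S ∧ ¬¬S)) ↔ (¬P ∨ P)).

Initial set: {(¬¬((¬R ∧ (R ∨ ¬P)) ∧ Q) → (((Q ∧ (R → S)) ↔ (S ∧ ¬¬S)) ↔ (¬P ∨ P)))}.
(¬¬((¬R ∧ (R ∨ ¬P)) ∧ Q) → (((Q ∧ (R → S)) ↔ (S ∧ ¬¬S)) ↔ (¬P ∨ P))): β-rule — branch into ¬¬¬((¬R ∧ (R ∨ ¬P)) ∧ Q)  //  (((Q ∧ (R → S)) ↔ (S ∧ ¬¬S)) ↔ (¬P ∨ P)).
  branch 1 (add ¬¬¬((¬R ∧ (R ∨ ¬P)) ∧ Q)):
    ¬¬¬((¬R ∧ (R ∨ ¬P)) ∧ Q): drop double negation, giving ¬((¬R ∧ (R ∨ ¬P)) ∧ Q).
    ¬((¬R ∧ (R ∨ ¬P)) ∧ Q): β-rule — branch into ¬(¬R ∧ (R ∨ ¬P))  //  ¬Q.
      branch 1.1 (add ¬(¬R ∧ (R ∨ ¬P))):
        ¬(¬R ∧ (R ∨ ¬P)): β-rule — branch into ¬¬R  //  ¬(R ∨ ¬P).
          branch 1.1.1 (add ¬¬R):
            ○ open, literals {R=1}.
          branch 1.1.2 (add ¬(R ∨ ¬P)):
            ¬(R ∨ ¬P): α-rule — add ¬R, ¬¬P.
            ○ open, literals {P=1, R=0}.
      branch 1.2 (add ¬Q):
        ○ open, literals {Q=0}.
  branch 2 (add (((Q ∧ (R → S)) ↔ (S ∧ ¬¬S)) ↔ (¬P ∨ P))):
    (((Q ∧ (R → S)) ↔ (S ∧ ¬¬S)) ↔ (¬P ∨ P)): β-rule — branch into ((Q ∧ (R → S)) ↔ (S ∧ ¬¬S)), (¬P ∨ P)  //  ¬((Q ∧ (R → S)) ↔ (S ∧ ¬¬S)), ¬(¬P ∨ P).
      branch 2.1 (add ((Q ∧ (R → S)) ↔ (S ∧ ¬¬S)), (¬P ∨ P)):
        ((Q ∧ (R → S)) ↔ (S ∧ ¬¬S)): β-rule — branch into (Q ∧ (R → S)), (S ∧ ¬¬S)  //  ¬(Q ∧ (R → S)), ¬(S ∧ ¬¬S).
          branch 2.1.1 (add (Q ∧ (R → S)), (S ∧ ¬¬S)):
            (Q ∧ (R → S)): α-rule — add Q, (R → S).
            (S ∧ ¬¬S): α-rule — add S, ¬¬S.
            ¬¬S: drop double negation, giving S.
            (¬P ∨ P): β-rule — branch into ¬P  //  P.
              branch 2.1.1.1 (add ¬P):
                (R → S): β-rule — branch into ¬R  //  S.
                  branch 2.1.1.1.1 (add ¬R):
                    ○ open, literals {P=0, Q=1, R=0, S=1}.
                  branch 2.1.1.1.2 (add S):
                    ○ open, literals {P=0, Q=1, S=1}.
              branch 2.1.1.2 (add P):
                (R → S): β-rule — branch into ¬R  //  S.
                  branch 2.1.1.2.1 (add ¬R):
                    ○ open, literals {P=1, Q=1, R=0, S=1}.
                  branch 2.1.1.2.2 (add S):
                    ○ open, literals {P=1, Q=1, S=1}.
          branch 2.1.2 (add ¬(Q ∧ (R → S)), ¬(S ∧ ¬¬S)):
            (¬P ∨ P): β-rule — branch into ¬P  //  P.
              branch 2.1.2.1 (add ¬P):
                ¬(Q ∧ (R → S)): β-rule — branch into ¬Q  //  ¬(R → S).
                  branch 2.1.2.1.1 (add ¬Q):
                    ¬(S ∧ ¬¬S): β-rule — branch into ¬S  //  ¬¬¬S.
                      branch 2.1.2.1.1.1 (add ¬S):
                        ○ open, literals {P=0, Q=0, S=0}.
                      branch 2.1.2.1.1.2 (add ¬¬¬S):
                        ¬¬¬S: drop double negation, giving ¬S.
                        ○ open, literals {P=0, Q=0, S=0}.
                  branch 2.1.2.1.2 (add ¬(R → S)):
                    ¬(R → S): α-rule — add R, ¬S.
                    ¬(S ∧ ¬¬S): β-rule — branch into ¬S  //  ¬¬¬S.
                      branch 2.1.2.1.2.1 (add ¬S):
                        ○ open, literals {P=0, R=1, S=0}.
                      branch 2.1.2.1.2.2 (add ¬¬¬S):
                        ¬¬¬S: drop double negation, giving ¬S.
                        ○ open, literals {P=0, R=1, S=0}.
              branch 2.1.2.2 (add P):
                ¬(Q ∧ (R → S)): β-rule — branch into ¬Q  //  ¬(R → S).
                  branch 2.1.2.2.1 (add ¬Q):
                    ¬(S ∧ ¬¬S): β-rule — branch into ¬S  //  ¬¬¬S.
                      branch 2.1.2.2.1.1 (add ¬S):
                        ○ open, literals {P=1, Q=0, S=0}.
                      branch 2.1.2.2.1.2 (add ¬¬¬S):
                        ¬¬¬S: drop double negation, giving ¬S.
                        ○ open, literals {P=1, Q=0, S=0}.
                  branch 2.1.2.2.2 (add ¬(R → S)):
                    ¬(R → S): α-rule — add R, ¬S.
                    ¬(S ∧ ¬¬S): β-rule — branch into ¬S  //  ¬¬¬S.
                      branch 2.1.2.2.2.1 (add ¬S):
                        ○ open, literals {P=1, R=1, S=0}.
                      branch 2.1.2.2.2.2 (add ¬¬¬S):
                        ¬¬¬S: drop double negation, giving ¬S.
                        ○ open, literals {P=1, R=1, S=0}.
      branch 2.2 (add ¬((Q ∧ (R → S)) ↔ (S ∧ ¬¬S)), ¬(¬P ∨ P)):
        ¬(¬P ∨ P): α-rule — add ¬¬P, ¬P.
        × closes — contains both P and ¬P.
1 branch closed, 15 open.
Each open branch fixes some atoms; the unmentioned ones are free. Counting distinct full assignments: branch {R=1} (P, Q, S) contributes 8 new; branch {P=1, R=0} (Q, S) contributes 4 new; branch {Q=0} (P, R, S) contributes 2 new; branch {P=0, Q=1, R=0, S=1} (none free) contributes 1 new; branch {P=0, Q=1, S=1} (R) contributes 0 new; branch {P=1, Q=1, R=0, S=1} (none free) contributes 0 new; branch {P=1, Q=1, S=1} (R) contributes 0 new; branch {P=0, Q=0, S=0} (R) contributes 0 new; branch {P=0, Q=0, S=0} (R) contributes 0 new; branch {P=0, R=1, S=0} (Q) contributes 0 new; branch {P=0, R=1, S=0} (Q) contributes 0 new; branch {P=1, Q=0, S=0} (R) contributes 0 new; branch {P=1, Q=0, S=0} (R) contributes 0 new; branch {P=1, R=1, S=0} (Q) contributes 0 new; branch {P=1, R=1, S=0} (Q) contributes 0 new. Total: 15.

15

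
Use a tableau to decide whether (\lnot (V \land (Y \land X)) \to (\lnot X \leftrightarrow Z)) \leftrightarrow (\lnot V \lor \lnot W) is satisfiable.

Satisfiable

Initial set: {((\lnot (V \land (Y \land X)) \to (\lnot X \leftrightarrow Z)) \leftrightarrow (\lnot V \lor \lnot W))}.
((\lnot (V \land (Y \land X)) \to (\lnot X \leftrightarrow Z)) \leftrightarrow (\lnot V \lor \lnot W)): β-rule — branch into (\lnot (V \land (Y \land X)) \to (\lnot X \leftrightarrow Z)), (\lnot V \lor \lnot W)  //  \lnot (\lnot (V \land (Y \land X)) \to (\lnot X \leftrightarrow Z)), \lnot (\lnot V \lor \lnot W).
  branch 1 (add (\lnot (V \land (Y \land X)) \to (\lnot X \leftrightarrow Z)), (\lnot V \lor \lnot W)):
    (\lnot (V \land (Y \land X)) \to (\lnot X \leftrightarrow Z)): β-rule — branch into \lnot \lnot (V \land (Y \land X))  //  (\lnot X \leftrightarrow Z).
      branch 1.1 (add \lnot \lnot (V \land (Y \land X))):
        \lnot \lnot (V \land (Y \land X)): α-rule — add V, (Y \land X).
        (Y \land X): α-rule — add Y, X.
        (\lnot V \lor \lnot W): β-rule — branch into \lnot V  //  \lnot W.
          branch 1.1.1 (add \lnot V):
            × closes — contains both V and \lnot V.
          branch 1.1.2 (add \lnot W):
            ○ open, literals {V=1, W=0, X=1, Y=1}.
      branch 1.2 (add (\lnot X \leftrightarrow Z)):
        (\lnot V \lor \lnot W): β-rule — branch into \lnot V  //  \lnot W.
          branch 1.2.1 (add \lnot V):
            (\lnot X \leftrightarrow Z): β-rule — branch into \lnot X, Z  //  \lnot \lnot X, \lnot Z.
              branch 1.2.1.1 (add \lnot X, Z):
                ○ open, literals {V=0, X=0, Z=1}.
              branch 1.2.1.2 (add \lnot \lnot X, \lnot Z):
                ○ open, literals {V=0, X=1, Z=0}.
          branch 1.2.2 (add \lnot W):
            (\lnot X \leftrightarrow Z): β-rule — branch into \lnot X, Z  //  \lnot \lnot X, \lnot Z.
              branch 1.2.2.1 (add \lnot X, Z):
                ○ open, literals {W=0, X=0, Z=1}.
              branch 1.2.2.2 (add \lnot \lnot X, \lnot Z):
                ○ open, literals {W=0, X=1, Z=0}.
  branch 2 (add \lnot (\lnot (V \land (Y \land X)) \to (\lnot X \leftrightarrow Z)), \lnot (\lnot V \lor \lnot W)):
    \lnot (\lnot (V \land (Y \land X)) \to (\lnot X \leftrightarrow Z)): α-rule — add \lnot (V \land (Y \land X)), \lnot (\lnot X \leftrightarrow Z).
    \lnot (\lnot V \lor \lnot W): α-rule — add \lnot \lnot V, \lnot \lnot W.
    \lnot (V \land (Y \land X)): β-rule — branch into \lnot V  //  \lnot (Y \land X).
      branch 2.1 (add \lnot V):
        × closes — contains both V and \lnot V.
      branch 2.2 (add \lnot (Y \land X)):
        \lnot (\lnot X \leftrightarrow Z): β-rule — branch into \lnot X, \lnot Z  //  \lnot \lnot X, Z.
          branch 2.2.1 (add \lnot X, \lnot Z):
            \lnot (Y \land X): β-rule — branch into \lnot Y  //  \lnot X.
              branch 2.2.1.1 (add \lnot Y):
                ○ open, literals {V=1, W=1, X=0, Y=0, Z=0}.
              branch 2.2.1.2 (add \lnot X):
                ○ open, literals {V=1, W=1, X=0, Z=0}.
          branch 2.2.2 (add \lnot \lnot X, Z):
            \lnot (Y \land X): β-rule — branch into \lnot Y  //  \lnot X.
              branch 2.2.2.1 (add \lnot Y):
                ○ open, literals {V=1, W=1, X=1, Y=0, Z=1}.
              branch 2.2.2.2 (add \lnot X):
                × closes — contains both X and \lnot X.
3 branches closed, 8 open.
An open branch gives a satisfying assignment: V=1, W=0, X=1, Y=1.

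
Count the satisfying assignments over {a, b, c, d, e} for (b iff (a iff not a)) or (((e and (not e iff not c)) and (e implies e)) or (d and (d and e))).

22

Initial set: {((b iff (a iff not a)) or (((e and (not e iff not c)) and (e implies e)) or (d and (d and e))))}.
((b iff (a iff not a)) or (((e and (not e iff not c)) and (e implies e)) or (d and (d and e)))): β-rule — branch into (b iff (a iff not a))  //  (((e and (not e iff not c)) and (e implies e)) or (d and (d and e))).
  branch 1 (add (b iff (a iff not a))):
    (b iff (a iff not a)): β-rule — branch into b, (a iff not a)  //  not b, not (a iff not a).
      branch 1.1 (add b, (a iff not a)):
        (a iff not a): β-rule — branch into a, not a  //  not a, not not a.
          branch 1.1.1 (add a, not a):
            × closes — contains both a and not a.
          branch 1.1.2 (add not a, not not a):
            × closes — contains both a and not a.
      branch 1.2 (add not b, not (a iff not a)):
        not (a iff not a): β-rule — branch into a, not not a  //  not a, not a.
          branch 1.2.1 (add a, not not a):
            ○ open, literals {a=1, b=0}.
          branch 1.2.2 (add not a, not a):
            ○ open, literals {a=0, b=0}.
  branch 2 (add (((e and (not e iff not c)) and (e implies e)) or (d and (d and e)))):
    (((e and (not e iff not c)) and (e implies e)) or (d and (d and e))): β-rule — branch into ((e and (not e iff not c)) and (e implies e))  //  (d and (d and e)).
      branch 2.1 (add ((e and (not e iff not c)) and (e implies e))):
        ((e and (not e iff not c)) and (e implies e)): α-rule — add (e and (not e iff not c)), (e implies e).
        (e and (not e iff not c)): α-rule — add e, (not e iff not c).
        (e implies e): β-rule — branch into not e  //  e.
          branch 2.1.1 (add not e):
            × closes — contains both e and not e.
          branch 2.1.2 (add e):
            (not e iff not c): β-rule — branch into not e, not c  //  not not e, not not c.
              branch 2.1.2.1 (add not e, not c):
                × closes — contains both e and not e.
              branch 2.1.2.2 (add not not e, not not c):
                ○ open, literals {c=1, e=1}.
      branch 2.2 (add (d and (d and e))):
        (d and (d and e)): α-rule — add d, (d and e).
        (d and e): α-rule — add d, e.
        ○ open, literals {d=1, e=1}.
4 branches closed, 4 open.
Each open branch fixes some atoms; the unmentioned ones are free. Counting distinct full assignments: branch {a=1, b=0} (c, d, e) contributes 8 new; branch {a=0, b=0} (c, d, e) contributes 8 new; branch {c=1, e=1} (a, b, d) contributes 4 new; branch {d=1, e=1} (a, b, c) contributes 2 new. Total: 22.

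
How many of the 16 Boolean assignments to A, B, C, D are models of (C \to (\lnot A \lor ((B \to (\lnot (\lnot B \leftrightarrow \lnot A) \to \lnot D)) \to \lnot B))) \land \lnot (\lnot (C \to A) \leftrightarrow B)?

Initial set: {((C \to (\lnot A \lor ((B \to (\lnot (\lnot B \leftrightarrow \lnot A) \to \lnot D)) \to \lnot B))) \land \lnot (\lnot (C \to A) \leftrightarrow B))}.
((C \to (\lnot A \lor ((B \to (\lnot (\lnot B \leftrightarrow \lnot A) \to \lnot D)) \to \lnot B))) \land \lnot (\lnot (C \to A) \leftrightarrow B)): α-rule — add (C \to (\lnot A \lor ((B \to (\lnot (\lnot B \leftrightarrow \lnot A) \to \lnot D)) \to \lnot B))), \lnot (\lnot (C \to A) \leftrightarrow B).
(C \to (\lnot A \lor ((B \to (\lnot (\lnot B \leftrightarrow \lnot A) \to \lnot D)) \to \lnot B))): β-rule — branch into \lnot C  //  (\lnot A \lor ((B \to (\lnot (\lnot B \leftrightarrow \lnot A) \to \lnot D)) \to \lnot B)).
  branch 1 (add \lnot C):
    \lnot (\lnot (C \to A) \leftrightarrow B): β-rule — branch into \lnot (C \to A), \lnot B  //  \lnot \lnot (C \to A), B.
      branch 1.1 (add \lnot (C \to A), \lnot B):
        \lnot (C \to A): α-rule — add C, \lnot A.
        × closes — contains both C and \lnot C.
      branch 1.2 (add \lnot \lnot (C \to A), B):
        \lnot \lnot (C \to A): β-rule — branch into \lnot C  //  A.
          branch 1.2.1 (add \lnot C):
            ○ open, literals {B=T, C=F}.
          branch 1.2.2 (add A):
            ○ open, literals {A=T, B=T, C=F}.
  branch 2 (add (\lnot A \lor ((B \to (\lnot (\lnot B \leftrightarrow \lnot A) \to \lnot D)) \to \lnot B))):
    \lnot (\lnot (C \to A) \leftrightarrow B): β-rule — branch into \lnot (C \to A), \lnot B  //  \lnot \lnot (C \to A), B.
      branch 2.1 (add \lnot (C \to A), \lnot B):
        \lnot (C \to A): α-rule — add C, \lnot A.
        (\lnot A \lor ((B \to (\lnot (\lnot B \leftrightarrow \lnot A) \to \lnot D)) \to \lnot B)): β-rule — branch into \lnot A  //  ((B \to (\lnot (\lnot B \leftrightarrow \lnot A) \to \lnot D)) \to \lnot B).
          branch 2.1.1 (add \lnot A):
            ○ open, literals {A=F, B=F, C=T}.
          branch 2.1.2 (add ((B \to (\lnot (\lnot B \leftrightarrow \lnot A) \to \lnot D)) \to \lnot B)):
            ((B \to (\lnot (\lnot B \leftrightarrow \lnot A) \to \lnot D)) \to \lnot B): β-rule — branch into \lnot (B \to (\lnot (\lnot B \leftrightarrow \lnot A) \to \lnot D))  //  \lnot B.
              branch 2.1.2.1 (add \lnot (B \to (\lnot (\lnot B \leftrightarrow \lnot A) \to \lnot D))):
                \lnot (B \to (\lnot (\lnot B \leftrightarrow \lnot A) \to \lnot D)): α-rule — add B, \lnot (\lnot (\lnot B \leftrightarrow \lnot A) \to \lnot D).
                × closes — contains both B and \lnot B.
              branch 2.1.2.2 (add \lnot B):
                ○ open, literals {A=F, B=F, C=T}.
      branch 2.2 (add \lnot \lnot (C \to A), B):
        (\lnot A \lor ((B \to (\lnot (\lnot B \leftrightarrow \lnot A) \to \lnot D)) \to \lnot B)): β-rule — branch into \lnot A  //  ((B \to (\lnot (\lnot B \leftrightarrow \lnot A) \to \lnot D)) \to \lnot B).
          branch 2.2.1 (add \lnot A):
            \lnot \lnot (C \to A): β-rule — branch into \lnot C  //  A.
              branch 2.2.1.1 (add \lnot C):
                ○ open, literals {A=F, B=T, C=F}.
              branch 2.2.1.2 (add A):
                × closes — contains both A and \lnot A.
          branch 2.2.2 (add ((B \to (\lnot (\lnot B \leftrightarrow \lnot A) \to \lnot D)) \to \lnot B)):
            \lnot \lnot (C \to A): β-rule — branch into \lnot C  //  A.
              branch 2.2.2.1 (add \lnot C):
                ((B \to (\lnot (\lnot B \leftrightarrow \lnot A) \to \lnot D)) \to \lnot B): β-rule — branch into \lnot (B \to (\lnot (\lnot B \leftrightarrow \lnot A) \to \lnot D))  //  \lnot B.
                  branch 2.2.2.1.1 (add \lnot (B \to (\lnot (\lnot B \leftrightarrow \lnot A) \to \lnot D))):
                    \lnot (B \to (\lnot (\lnot B \leftrightarrow \lnot A) \to \lnot D)): α-rule — add B, \lnot (\lnot (\lnot B \leftrightarrow \lnot A) \to \lnot D).
                    \lnot (\lnot (\lnot B \leftrightarrow \lnot A) \to \lnot D): α-rule — add \lnot (\lnot B \leftrightarrow \lnot A), \lnot \lnot D.
                    \lnot (\lnot B \leftrightarrow \lnot A): β-rule — branch into \lnot B, \lnot \lnot A  //  \lnot \lnot B, \lnot A.
                      branch 2.2.2.1.1.1 (add \lnot B, \lnot \lnot A):
                        × closes — contains both B and \lnot B.
                      branch 2.2.2.1.1.2 (add \lnot \lnot B, \lnot A):
                        ○ open, literals {A=F, B=T, C=F, D=T}.
                  branch 2.2.2.1.2 (add \lnot B):
                    × closes — contains both B and \lnot B.
              branch 2.2.2.2 (add A):
                ((B \to (\lnot (\lnot B \leftrightarrow \lnot A) \to \lnot D)) \to \lnot B): β-rule — branch into \lnot (B \to (\lnot (\lnot B \leftrightarrow \lnot A) \to \lnot D))  //  \lnot B.
                  branch 2.2.2.2.1 (add \lnot (B \to (\lnot (\lnot B \leftrightarrow \lnot A) \to \lnot D))):
                    \lnot (B \to (\lnot (\lnot B \leftrightarrow \lnot A) \to \lnot D)): α-rule — add B, \lnot (\lnot (\lnot B \leftrightarrow \lnot A) \to \lnot D).
                    \lnot (\lnot (\lnot B \leftrightarrow \lnot A) \to \lnot D): α-rule — add \lnot (\lnot B \leftrightarrow \lnot A), \lnot \lnot D.
                    \lnot (\lnot B \leftrightarrow \lnot A): β-rule — branch into \lnot B, \lnot \lnot A  //  \lnot \lnot B, \lnot A.
                      branch 2.2.2.2.1.1 (add \lnot B, \lnot \lnot A):
                        × closes — contains both B and \lnot B.
                      branch 2.2.2.2.1.2 (add \lnot \lnot B, \lnot A):
                        × closes — contains both A and \lnot A.
                  branch 2.2.2.2.2 (add \lnot B):
                    × closes — contains both B and \lnot B.
8 branches closed, 6 open.
Each open branch fixes some atoms; the unmentioned ones are free. Counting distinct full assignments: branch {B=T, C=F} (A, D) contributes 4 new; branch {A=T, B=T, C=F} (D) contributes 0 new; branch {A=F, B=F, C=T} (D) contributes 2 new; branch {A=F, B=F, C=T} (D) contributes 0 new; branch {A=F, B=T, C=F} (D) contributes 0 new; branch {A=F, B=T, C=F, D=T} (none free) contributes 0 new. Total: 6.

6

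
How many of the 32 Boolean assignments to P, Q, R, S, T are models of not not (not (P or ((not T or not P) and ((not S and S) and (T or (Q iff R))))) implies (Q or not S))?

Initial set: {T not not (not (P or ((not T or not P) and ((not S and S) and (T or (Q iff R))))) implies (Q or not S))}.
T not not (not (P or ((not T or not P) and ((not S and S) and (T or (Q iff R))))) implies (Q or not S)): drop double negation, giving T (not (P or ((not T or not P) and ((not S and S) and (T or (Q iff R))))) implies (Q or not S)).
T (not (P or ((not T or not P) and ((not S and S) and (T or (Q iff R))))) implies (Q or not S)): β-rule — branch into F not (P or ((not T or not P) and ((not S and S) and (T or (Q iff R)))))  //  T (Q or not S).
  branch 1 (add F not (P or ((not T or not P) and ((not S and S) and (T or (Q iff R)))))):
    F not (P or ((not T or not P) and ((not S and S) and (T or (Q iff R))))): β-rule — branch into T P  //  T ((not T or not P) and ((not S and S) and (T or (Q iff R)))).
      branch 1.1 (add T P):
        ○ open, literals {P=1}.
      branch 1.2 (add T ((not T or not P) and ((not S and S) and (T or (Q iff R))))):
        T ((not T or not P) and ((not S and S) and (T or (Q iff R)))): α-rule — add T (not T or not P), T ((not S and S) and (T or (Q iff R))).
        T ((not S and S) and (T or (Q iff R))): α-rule — add T (not S and S), T (T or (Q iff R)).
        T (not S and S): α-rule — add T not S, T S.
        × closes — contains both S and not S.
  branch 2 (add T (Q or not S)):
    T (Q or not S): β-rule — branch into T Q  //  T not S.
      branch 2.1 (add T Q):
        ○ open, literals {Q=1}.
      branch 2.2 (add T not S):
        ○ open, literals {S=0}.
1 branch closed, 3 open.
Each open branch fixes some atoms; the unmentioned ones are free. Counting distinct full assignments: branch {P=1} (Q, R, S, T) contributes 16 new; branch {Q=1} (P, R, S, T) contributes 8 new; branch {S=0} (P, Q, R, T) contributes 4 new. Total: 28.

28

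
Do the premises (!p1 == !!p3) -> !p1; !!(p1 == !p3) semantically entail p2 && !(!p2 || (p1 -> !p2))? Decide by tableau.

No

Initial set: {((!p1 == !!p3) -> !p1); !!(p1 == !p3); !(p2 && !(!p2 || (p1 -> !p2)))}.
!!(p1 == !p3): drop double negation, giving (p1 == !p3).
((!p1 == !!p3) -> !p1): β-rule — branch into !(!p1 == !!p3)  //  !p1.
  branch 1 (add !(!p1 == !!p3)):
    !(p2 && !(!p2 || (p1 -> !p2))): β-rule — branch into !p2  //  !!(!p2 || (p1 -> !p2)).
      branch 1.1 (add !p2):
        (p1 == !p3): β-rule — branch into p1, !p3  //  !p1, !!p3.
          branch 1.1.1 (add p1, !p3):
            !(!p1 == !!p3): β-rule — branch into !p1, !!!p3  //  !!p1, !!p3.
              branch 1.1.1.1 (add !p1, !!!p3):
                × closes — contains both p1 and !p1.
              branch 1.1.1.2 (add !!p1, !!p3):
                !!p3: drop double negation, giving p3.
                × closes — contains both p3 and !p3.
          branch 1.1.2 (add !p1, !!p3):
            !(!p1 == !!p3): β-rule — branch into !p1, !!!p3  //  !!p1, !!p3.
              branch 1.1.2.1 (add !p1, !!!p3):
                !!!p3: drop double negation, giving !p3.
                × closes — contains both p3 and !p3.
              branch 1.1.2.2 (add !!p1, !!p3):
                × closes — contains both p1 and !p1.
      branch 1.2 (add !!(!p2 || (p1 -> !p2))):
        (p1 == !p3): β-rule — branch into p1, !p3  //  !p1, !!p3.
          branch 1.2.1 (add p1, !p3):
            !(!p1 == !!p3): β-rule — branch into !p1, !!!p3  //  !!p1, !!p3.
              branch 1.2.1.1 (add !p1, !!!p3):
                × closes — contains both p1 and !p1.
              branch 1.2.1.2 (add !!p1, !!p3):
                !!p3: drop double negation, giving p3.
                × closes — contains both p3 and !p3.
          branch 1.2.2 (add !p1, !!p3):
            !(!p1 == !!p3): β-rule — branch into !p1, !!!p3  //  !!p1, !!p3.
              branch 1.2.2.1 (add !p1, !!!p3):
                !!!p3: drop double negation, giving !p3.
                × closes — contains both p3 and !p3.
              branch 1.2.2.2 (add !!p1, !!p3):
                × closes — contains both p1 and !p1.
  branch 2 (add !p1):
    !(p2 && !(!p2 || (p1 -> !p2))): β-rule — branch into !p2  //  !!(!p2 || (p1 -> !p2)).
      branch 2.1 (add !p2):
        (p1 == !p3): β-rule — branch into p1, !p3  //  !p1, !!p3.
          branch 2.1.1 (add p1, !p3):
            × closes — contains both p1 and !p1.
          branch 2.1.2 (add !p1, !!p3):
            ○ open, literals {p1=false, p2=false, p3=true}.
      branch 2.2 (add !!(!p2 || (p1 -> !p2))):
        (p1 == !p3): β-rule — branch into p1, !p3  //  !p1, !!p3.
          branch 2.2.1 (add p1, !p3):
            × closes — contains both p1 and !p1.
          branch 2.2.2 (add !p1, !!p3):
            !!(!p2 || (p1 -> !p2)): β-rule — branch into !p2  //  (p1 -> !p2).
              branch 2.2.2.1 (add !p2):
                ○ open, literals {p1=false, p2=false, p3=true}.
              branch 2.2.2.2 (add (p1 -> !p2)):
                (p1 -> !p2): β-rule — branch into !p1  //  !p2.
                  branch 2.2.2.2.1 (add !p1):
                    ○ open, literals {p1=false, p3=true}.
                  branch 2.2.2.2.2 (add !p2):
                    ○ open, literals {p1=false, p2=false, p3=true}.
10 branches closed, 4 open.
An open branch gives a countermodel: p1=false, p2=false, p3=true (unmentioned atoms arbitrary); the premises hold there but the conclusion fails.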